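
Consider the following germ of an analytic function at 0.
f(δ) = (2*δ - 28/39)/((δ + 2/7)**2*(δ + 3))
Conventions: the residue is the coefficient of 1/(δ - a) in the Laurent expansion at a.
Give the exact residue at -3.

The residue is -12838/14079.

At the order-1 pole -3 set g(δ) = (δ - (-3))*f(δ) = (2*δ - 28/39)/(δ + 2/7)**2.
Simple pole: residue = g(a) at a = -3, which is -12838/14079.


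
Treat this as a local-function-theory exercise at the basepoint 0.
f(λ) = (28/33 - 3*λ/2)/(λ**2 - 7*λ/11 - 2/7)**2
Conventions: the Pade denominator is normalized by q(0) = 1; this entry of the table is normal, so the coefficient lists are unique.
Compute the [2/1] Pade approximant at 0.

Taylor coefficients needed (expand at 0): a_0 = 343/33, a_1 = -187817/2904, a_2 = 9880115/31944, a_3 = -1894109455/1405536.
Write the denominator as Q(λ) = 1 + q1*λ. Requiring Q*f - P = O(λ^4) with deg P <= 2 kills the coefficients of λ^3..λ^3 in Q*f:
  λ^3: a_3 + q1*a_2 = 0, i.e. -1894109455/1405536 + (9880115/31944)*q1 = 0.
Solving this linear system: q1 = 1104437/253484.
The numerator is Q*f truncated at degree 2: P0 = a_0 = 343/33; P1 = a_1 + q1*a_0 = -46338565/2389992; P2 = a_2 + q1*a_1 = 2892189433/105159648.

The Pade approximant has numerator coefficients [343/33, -46338565/2389992, 2892189433/105159648]; denominator coefficients [1, 1104437/253484].


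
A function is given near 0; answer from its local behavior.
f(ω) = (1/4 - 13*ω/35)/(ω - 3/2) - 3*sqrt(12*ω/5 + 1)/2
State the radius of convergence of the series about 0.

Denominator factor (ω - 3/2): pole of order 1 at 3/2, modulus 3/2.
Branch term (-3/2)*sqrt(1 - ω/(-5/12)): its argument vanishes at ω = -5/12, a square-root branch point, modulus 5/12.
The radius of convergence is the smallest modulus among the singular points: 5/12.

The radius of convergence is 5/12.


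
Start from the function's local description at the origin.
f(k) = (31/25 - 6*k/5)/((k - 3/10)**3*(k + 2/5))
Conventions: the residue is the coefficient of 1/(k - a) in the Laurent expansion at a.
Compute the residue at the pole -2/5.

The residue is -1720/343.

At the order-1 pole -2/5 set g(k) = (k - (-2/5))*f(k) = (31/25 - 6*k/5)/(k - 3/10)**3.
Simple pole: residue = g(a) at a = -2/5, which is -1720/343.


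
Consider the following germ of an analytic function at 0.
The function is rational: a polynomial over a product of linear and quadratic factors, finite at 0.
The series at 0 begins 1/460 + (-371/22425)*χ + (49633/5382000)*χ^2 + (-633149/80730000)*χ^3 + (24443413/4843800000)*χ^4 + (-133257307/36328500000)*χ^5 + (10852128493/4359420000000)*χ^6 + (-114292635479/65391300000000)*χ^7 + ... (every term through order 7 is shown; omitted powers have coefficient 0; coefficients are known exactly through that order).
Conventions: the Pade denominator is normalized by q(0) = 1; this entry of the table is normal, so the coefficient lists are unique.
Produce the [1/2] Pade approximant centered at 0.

The Pade approximant has numerator coefficients [1/460, -10012937/650926588]; denominator coefficients [1, 4361629/8163795, -5755279/32655180].

Taylor coefficients needed (read off): a_0 = 1/460, a_1 = -371/22425, a_2 = 49633/5382000, a_3 = -633149/80730000.
Write the denominator as Q(χ) = 1 + q1*χ + q2*χ^2. Requiring Q*f - P = O(χ^4) with deg P <= 1 kills the coefficients of χ^2..χ^3 in Q*f:
  χ^2: a_2 + q1*a_1 + q2*a_0 = 0, i.e. 49633/5382000 + (-371/22425)*q1 + (1/460)*q2 = 0.
  χ^3: a_3 + q1*a_2 + q2*a_1 = 0, i.e. -633149/80730000 + (49633/5382000)*q1 + (-371/22425)*q2 = 0.
Solving this linear system: q1 = 4361629/8163795, q2 = -5755279/32655180.
The numerator is Q*f truncated at degree 1: P0 = a_0 = 1/460; P1 = a_1 + q1*a_0 = -10012937/650926588.


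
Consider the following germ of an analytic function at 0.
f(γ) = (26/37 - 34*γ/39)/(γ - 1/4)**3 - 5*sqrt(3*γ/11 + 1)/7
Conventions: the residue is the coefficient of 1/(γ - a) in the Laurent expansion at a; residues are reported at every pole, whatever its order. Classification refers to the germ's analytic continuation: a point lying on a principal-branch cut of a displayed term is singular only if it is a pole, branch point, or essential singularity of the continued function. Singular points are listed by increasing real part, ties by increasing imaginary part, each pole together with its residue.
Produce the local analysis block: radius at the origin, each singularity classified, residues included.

Radius of convergence at 0: 1/4.
At -11/3: an algebraic (square-root) branch point.
At 1/4: a pole of order 3; residue 0.

Denominator factor (γ - 1/4)^3: pole of order 3 at 1/4, modulus 1/4.
Branch term (-5/7)*sqrt(1 - γ/(-11/3)): its argument vanishes at γ = -11/3, a square-root branch point, modulus 11/3.
The radius of convergence is the smallest modulus among the singular points: 1/4.
The branch term is analytic at 1/4 and contributes nothing to the residue; only the rational part matters.
At the order-3 pole 1/4 set g(γ) = (γ - (1/4))^3*(rational part) = 26/37 - 34*γ/39.
Order-3 pole: residue = g''(a)/2; g''(1/4) = 0, so the residue is 0.
List the singular points by increasing real part (a conjugate pair: the negative imaginary part first).


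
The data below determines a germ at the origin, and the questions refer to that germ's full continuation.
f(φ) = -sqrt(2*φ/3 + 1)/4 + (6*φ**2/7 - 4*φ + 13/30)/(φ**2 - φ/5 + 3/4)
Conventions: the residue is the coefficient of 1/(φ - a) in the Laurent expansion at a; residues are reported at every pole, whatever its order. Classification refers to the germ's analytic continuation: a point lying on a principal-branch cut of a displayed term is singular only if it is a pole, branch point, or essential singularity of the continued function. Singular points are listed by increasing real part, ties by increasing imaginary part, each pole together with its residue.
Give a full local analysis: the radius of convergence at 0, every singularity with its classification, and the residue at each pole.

Radius of convergence at 0: (1/2)*sqrt(3).
At -3/2: an algebraic (square-root) branch point.
At (1/10) - ((1/10)*sqrt(74))*i: a pole of order 1; residue (-67/35) - ((311/7770)*sqrt(74))*i.
At (1/10) + ((1/10)*sqrt(74))*i: a pole of order 1; residue (-67/35) + ((311/7770)*sqrt(74))*i.

Denominator factor (φ**2 - φ/5 + 3/4): discriminant -74/25, complex-conjugate roots (1/10) + ((1/10)*sqrt(74))*i and (1/10) - ((1/10)*sqrt(74))*i; poles of order 1, moduli (1/2)*sqrt(3) and (1/2)*sqrt(3).
Branch term (-1/4)*sqrt(1 - φ/(-3/2)): its argument vanishes at φ = -3/2, a square-root branch point, modulus 3/2.
The radius of convergence is the smallest modulus among the singular points: (1/2)*sqrt(3).
The branch term is analytic at (1/10) - ((1/10)*sqrt(74))*i and contributes nothing to the residue; only the rational part matters.
The factor φ**2 - φ/5 + 3/4 splits as (φ - a)(φ - a') with a = (1/10) - ((1/10)*sqrt(74))*i, a' = (1/10) + ((1/10)*sqrt(74))*i. At the order-1 pole a set g(φ) = (φ - a)*(rational part) = [6*φ**2/7 - 4*φ + 13/30] / (φ - a').
Simple pole: residue = g(a) at a = (1/10) - ((1/10)*sqrt(74))*i, which is (-67/35) - ((311/7770)*sqrt(74))*i.
The branch term is analytic at (1/10) + ((1/10)*sqrt(74))*i and contributes nothing to the residue; only the rational part matters.
The factor φ**2 - φ/5 + 3/4 splits as (φ - a)(φ - a') with a = (1/10) + ((1/10)*sqrt(74))*i, a' = (1/10) - ((1/10)*sqrt(74))*i. At the order-1 pole a set g(φ) = (φ - a)*(rational part) = [6*φ**2/7 - 4*φ + 13/30] / (φ - a').
Simple pole: residue = g(a) at a = (1/10) + ((1/10)*sqrt(74))*i, which is (-67/35) + ((311/7770)*sqrt(74))*i.
List the singular points by increasing real part (a conjugate pair: the negative imaginary part first).


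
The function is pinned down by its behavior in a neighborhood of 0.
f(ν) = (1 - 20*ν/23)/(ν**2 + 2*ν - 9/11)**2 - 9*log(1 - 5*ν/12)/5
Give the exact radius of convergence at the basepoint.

The radius of convergence is -1 + (2/11)*sqrt(55).

Denominator factor (ν**2 + 2*ν - 9/11)^2: discriminant 80/11, real irrational roots -1 + (2/11)*sqrt(55) and -1 - (2/11)*sqrt(55); poles of order 2, moduli -1 + (2/11)*sqrt(55) and 1 + (2/11)*sqrt(55).
Branch term (-9/5)*log(1 - ν/(12/5)): its argument vanishes at ν = 12/5, a logarithmic branch point, modulus 12/5.
The radius of convergence is the smallest modulus among the singular points: -1 + (2/11)*sqrt(55).


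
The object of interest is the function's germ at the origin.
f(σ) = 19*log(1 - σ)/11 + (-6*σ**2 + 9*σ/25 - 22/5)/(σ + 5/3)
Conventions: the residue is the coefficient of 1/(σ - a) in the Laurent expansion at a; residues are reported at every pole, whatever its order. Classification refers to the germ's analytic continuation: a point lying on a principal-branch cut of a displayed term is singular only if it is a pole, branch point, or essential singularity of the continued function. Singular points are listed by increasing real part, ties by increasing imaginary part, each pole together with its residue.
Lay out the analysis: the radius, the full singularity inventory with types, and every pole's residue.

Radius of convergence at 0: 1.
At -5/3: a pole of order 1; residue -65/3.
At 1: a logarithmic branch point.

Denominator factor (σ + 5/3): pole of order 1 at -5/3, modulus 5/3.
Branch term (19/11)*log(1 - σ/(1)): its argument vanishes at σ = 1, a logarithmic branch point, modulus 1.
The radius of convergence is the smallest modulus among the singular points: 1.
The branch term is analytic at -5/3 and contributes nothing to the residue; only the rational part matters.
At the order-1 pole -5/3 set g(σ) = (σ - (-5/3))*(rational part) = -6*σ**2 + 9*σ/25 - 22/5.
Simple pole: residue = g(a) at a = -5/3, which is -65/3.
List the singular points by increasing real part (a conjugate pair: the negative imaginary part first).


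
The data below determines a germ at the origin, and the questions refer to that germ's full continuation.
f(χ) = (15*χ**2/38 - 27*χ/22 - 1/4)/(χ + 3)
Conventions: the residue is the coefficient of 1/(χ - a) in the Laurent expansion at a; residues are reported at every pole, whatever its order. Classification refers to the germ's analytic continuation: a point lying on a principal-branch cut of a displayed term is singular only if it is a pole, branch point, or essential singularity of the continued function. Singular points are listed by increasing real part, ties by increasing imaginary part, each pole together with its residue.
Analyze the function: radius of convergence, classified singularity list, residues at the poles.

Denominator factor (χ + 3): pole of order 1 at -3, modulus 3.
The radius of convergence is the smallest modulus among the singular points: 3.
At the order-1 pole -3 set g(χ) = (χ - (-3))*f(χ) = 15*χ**2/38 - 27*χ/22 - 1/4.
Simple pole: residue = g(a) at a = -3, which is 5839/836.

Radius of convergence at 0: 3.
At -3: a pole of order 1; residue 5839/836.


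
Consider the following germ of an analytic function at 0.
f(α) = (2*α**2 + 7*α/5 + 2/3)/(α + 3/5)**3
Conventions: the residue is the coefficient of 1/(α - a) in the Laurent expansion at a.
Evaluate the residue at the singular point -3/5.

At the order-3 pole -3/5 set g(α) = (α - (-3/5))^3*f(α) = 2*α**2 + 7*α/5 + 2/3.
Order-3 pole: residue = g''(a)/2; g''(-3/5) = 4, so the residue is 2.

The residue is 2.


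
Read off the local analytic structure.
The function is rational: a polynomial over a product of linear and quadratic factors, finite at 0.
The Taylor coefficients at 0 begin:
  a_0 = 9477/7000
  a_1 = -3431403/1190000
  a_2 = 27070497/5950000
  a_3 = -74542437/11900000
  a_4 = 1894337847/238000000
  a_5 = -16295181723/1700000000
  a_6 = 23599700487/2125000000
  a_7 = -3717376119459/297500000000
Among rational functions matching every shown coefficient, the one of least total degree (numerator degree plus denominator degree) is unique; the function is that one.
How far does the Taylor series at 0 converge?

No rational of total degree below 5 reproduces all 8 coefficients; solving the [2/3] Pade equations on them gives f(r) = (2*r**2/27 + 18*r/17 + 13/7)/(r + 10/9)**3, whose expansion matches every shown term.
Denominator factor (r + 10/9)^3: pole of order 3 at -10/9, modulus 10/9.
The radius of convergence is the smallest modulus among the singular points: 10/9.

The radius of convergence is 10/9.


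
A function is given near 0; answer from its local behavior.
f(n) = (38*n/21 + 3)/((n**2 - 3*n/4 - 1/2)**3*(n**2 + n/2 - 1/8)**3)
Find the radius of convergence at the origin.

Denominator factor (n**2 + n/2 - 1/8)^3: discriminant 3/4, real irrational roots -1/4 + (1/4)*sqrt(3) and -1/4 - (1/4)*sqrt(3); poles of order 3, moduli -1/4 + (1/4)*sqrt(3) and 1/4 + (1/4)*sqrt(3).
Denominator factor (n**2 - 3*n/4 - 1/2)^3: discriminant 41/16, real irrational roots 3/8 + (1/8)*sqrt(41) and 3/8 - (1/8)*sqrt(41); poles of order 3, moduli 3/8 + (1/8)*sqrt(41) and -3/8 + (1/8)*sqrt(41).
The radius of convergence is the smallest modulus among the singular points: -1/4 + (1/4)*sqrt(3).

The radius of convergence is -1/4 + (1/4)*sqrt(3).


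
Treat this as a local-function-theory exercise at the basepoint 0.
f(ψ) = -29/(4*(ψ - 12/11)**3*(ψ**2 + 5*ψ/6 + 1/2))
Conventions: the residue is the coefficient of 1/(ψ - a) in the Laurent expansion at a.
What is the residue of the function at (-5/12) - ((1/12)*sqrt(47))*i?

The residue is (12006952331/8958894804) + ((43283567635/421068055788)*sqrt(47))*i.

The factor ψ**2 + 5*ψ/6 + 1/2 splits as (ψ - a)(ψ - a') with a = (-5/12) - ((1/12)*sqrt(47))*i, a' = (-5/12) + ((1/12)*sqrt(47))*i. At the order-1 pole a set g(ψ) = (ψ - a)*f(ψ) = [-29/(4*(ψ - 12/11)**3)] / (ψ - a').
Simple pole: residue = g(a) at a = (-5/12) - ((1/12)*sqrt(47))*i, which is (12006952331/8958894804) + ((43283567635/421068055788)*sqrt(47))*i.


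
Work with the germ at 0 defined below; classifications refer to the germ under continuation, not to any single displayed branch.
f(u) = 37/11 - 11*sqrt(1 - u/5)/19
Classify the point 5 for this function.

The term (-11/19)*sqrt(1 - u/(5)) has argument 1 - 5/(5) = 0 at 5: a square-root (algebraic, two-sheeted) branch point; the remaining terms are analytic or single-valued there.

The point is an algebraic (square-root) branch point.


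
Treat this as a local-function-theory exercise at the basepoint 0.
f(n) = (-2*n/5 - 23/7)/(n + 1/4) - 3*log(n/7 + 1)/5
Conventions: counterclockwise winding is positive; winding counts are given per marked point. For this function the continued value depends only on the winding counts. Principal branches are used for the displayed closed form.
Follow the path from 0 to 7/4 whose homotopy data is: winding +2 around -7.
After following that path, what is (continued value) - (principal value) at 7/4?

The rational part is single-valued and drops out of the difference; each branch term changes only by its own monodromy.
(-3/5)*log(1 - n/(-7)): each positive loop around -7 adds 2*pi*i to the log, so winding +2 contributes (-3/5)*(2)*2*pi*i = -(12/5)*pi*i.
Summing the contributions at n = 7/4 gives -(12/5)*pi*i.

Continued minus principal equals -(12/5)*pi*i.


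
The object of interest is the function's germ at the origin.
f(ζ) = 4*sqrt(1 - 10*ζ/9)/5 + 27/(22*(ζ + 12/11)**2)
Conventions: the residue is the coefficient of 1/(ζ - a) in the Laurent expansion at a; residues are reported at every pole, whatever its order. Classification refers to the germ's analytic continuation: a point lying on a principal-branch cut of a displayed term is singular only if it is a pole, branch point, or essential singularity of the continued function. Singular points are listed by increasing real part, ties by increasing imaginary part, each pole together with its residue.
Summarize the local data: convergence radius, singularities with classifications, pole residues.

Radius of convergence at 0: 9/10.
At -12/11: a pole of order 2; residue 0.
At 9/10: an algebraic (square-root) branch point.

Denominator factor (ζ + 12/11)^2: pole of order 2 at -12/11, modulus 12/11.
Branch term (4/5)*sqrt(1 - ζ/(9/10)): its argument vanishes at ζ = 9/10, a square-root branch point, modulus 9/10.
The radius of convergence is the smallest modulus among the singular points: 9/10.
The branch term is analytic at -12/11 and contributes nothing to the residue; only the rational part matters.
At the order-2 pole -12/11 set g(ζ) = (ζ - (-12/11))^2*(rational part) = 27/22.
Order-2 pole: residue = g'(a); g'(-12/11) = 0, so the residue is 0.
List the singular points by increasing real part (a conjugate pair: the negative imaginary part first).


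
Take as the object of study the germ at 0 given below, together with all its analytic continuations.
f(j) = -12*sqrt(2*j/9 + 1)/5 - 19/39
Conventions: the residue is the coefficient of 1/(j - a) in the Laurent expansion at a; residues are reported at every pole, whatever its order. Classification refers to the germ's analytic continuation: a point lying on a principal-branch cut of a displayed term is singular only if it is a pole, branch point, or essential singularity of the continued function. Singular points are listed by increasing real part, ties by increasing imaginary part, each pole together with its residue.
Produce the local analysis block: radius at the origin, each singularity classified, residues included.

Radius of convergence at 0: 9/2.
At -9/2: an algebraic (square-root) branch point.

Branch term (-12/5)*sqrt(1 - j/(-9/2)): its argument vanishes at j = -9/2, a square-root branch point, modulus 9/2.
The radius of convergence is the smallest modulus among the singular points: 9/2.


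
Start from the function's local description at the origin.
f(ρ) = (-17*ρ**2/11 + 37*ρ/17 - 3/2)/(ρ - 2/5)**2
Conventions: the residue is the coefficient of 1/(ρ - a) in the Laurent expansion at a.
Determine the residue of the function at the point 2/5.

The residue is 879/935.

At the order-2 pole 2/5 set g(ρ) = (ρ - (2/5))^2*f(ρ) = -17*ρ**2/11 + 37*ρ/17 - 3/2.
Order-2 pole: residue = g'(a); g'(2/5) = 879/935, so the residue is 879/935.


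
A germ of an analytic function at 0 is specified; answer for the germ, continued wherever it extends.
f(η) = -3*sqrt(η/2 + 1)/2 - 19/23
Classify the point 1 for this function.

There is no denominator, hence no pole anywhere.
Branch term sqrt(1 - η/(-2)): argument at 1 is 3/2, nonzero, so 1 is not its branch point (a point on a principal cut is still regular for the continued germ).
So the germ continues analytically to 1.

The point is a regular point.


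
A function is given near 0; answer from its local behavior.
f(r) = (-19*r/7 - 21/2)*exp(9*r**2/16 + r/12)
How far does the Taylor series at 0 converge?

The factor exp(9*r**2/16 + r/12) is entire and contributes no finite singular point.
The polynomial part has no poles.
No finite singular points: the Taylor series at 0 converges everywhere.

The radius of convergence is infinite.


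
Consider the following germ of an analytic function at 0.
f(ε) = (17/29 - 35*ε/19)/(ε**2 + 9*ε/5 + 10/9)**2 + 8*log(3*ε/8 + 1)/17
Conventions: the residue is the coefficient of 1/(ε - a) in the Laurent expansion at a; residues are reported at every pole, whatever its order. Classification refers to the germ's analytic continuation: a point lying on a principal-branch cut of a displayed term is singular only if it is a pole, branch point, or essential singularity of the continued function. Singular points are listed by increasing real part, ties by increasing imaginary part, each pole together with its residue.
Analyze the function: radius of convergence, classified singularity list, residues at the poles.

Radius of convergence at 0: (1/3)*sqrt(10).
At -8/3: a logarithmic branch point.
At (-9/10) - ((1/30)*sqrt(271))*i: a pole of order 2; residue ((8346375/40465991)*sqrt(271))*i.
At (-9/10) + ((1/30)*sqrt(271))*i: a pole of order 2; residue -((8346375/40465991)*sqrt(271))*i.


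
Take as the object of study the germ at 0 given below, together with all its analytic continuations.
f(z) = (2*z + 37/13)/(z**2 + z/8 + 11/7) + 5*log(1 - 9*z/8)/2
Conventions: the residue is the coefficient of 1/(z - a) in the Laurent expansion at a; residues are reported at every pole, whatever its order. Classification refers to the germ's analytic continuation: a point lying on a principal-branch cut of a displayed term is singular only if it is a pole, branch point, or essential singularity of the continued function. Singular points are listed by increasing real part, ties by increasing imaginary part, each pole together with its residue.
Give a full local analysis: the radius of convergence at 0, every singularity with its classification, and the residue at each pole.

Denominator factor (z**2 + z/8 + 11/7): discriminant -2809/448, complex-conjugate roots (-1/16) + ((53/112)*sqrt(7))*i and (-1/16) - ((53/112)*sqrt(7))*i; poles of order 1, moduli (1/7)*sqrt(77) and (1/7)*sqrt(77).
Branch term (5/2)*log(1 - z/(8/9)): its argument vanishes at z = 8/9, a logarithmic branch point, modulus 8/9.
The radius of convergence is the smallest modulus among the singular points: 8/9.
The branch term is analytic at (-1/16) - ((53/112)*sqrt(7))*i and contributes nothing to the residue; only the rational part matters.
The factor z**2 + z/8 + 11/7 splits as (z - a)(z - a') with a = (-1/16) - ((53/112)*sqrt(7))*i, a' = (-1/16) + ((53/112)*sqrt(7))*i. At the order-1 pole a set g(z) = (z - a)*(rational part) = [2*z + 37/13] / (z - a').
Simple pole: residue = g(a) at a = (-1/16) - ((53/112)*sqrt(7))*i, which is (1) + ((283/689)*sqrt(7))*i.
The branch term is analytic at (-1/16) + ((53/112)*sqrt(7))*i and contributes nothing to the residue; only the rational part matters.
The factor z**2 + z/8 + 11/7 splits as (z - a)(z - a') with a = (-1/16) + ((53/112)*sqrt(7))*i, a' = (-1/16) - ((53/112)*sqrt(7))*i. At the order-1 pole a set g(z) = (z - a)*(rational part) = [2*z + 37/13] / (z - a').
Simple pole: residue = g(a) at a = (-1/16) + ((53/112)*sqrt(7))*i, which is (1) - ((283/689)*sqrt(7))*i.
List the singular points by increasing real part (a conjugate pair: the negative imaginary part first).

Radius of convergence at 0: 8/9.
At (-1/16) - ((53/112)*sqrt(7))*i: a pole of order 1; residue (1) + ((283/689)*sqrt(7))*i.
At (-1/16) + ((53/112)*sqrt(7))*i: a pole of order 1; residue (1) - ((283/689)*sqrt(7))*i.
At 8/9: a logarithmic branch point.


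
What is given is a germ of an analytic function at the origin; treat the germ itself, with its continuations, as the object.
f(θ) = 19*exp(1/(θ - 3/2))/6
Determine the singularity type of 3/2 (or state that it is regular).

The exponent 1/(θ - (3/2)) has a pole at 3/2, so exp(1/(θ - (3/2))) takes every nonzero value near it: an essential singularity (not a pole of any order).

The point is an essential singularity.


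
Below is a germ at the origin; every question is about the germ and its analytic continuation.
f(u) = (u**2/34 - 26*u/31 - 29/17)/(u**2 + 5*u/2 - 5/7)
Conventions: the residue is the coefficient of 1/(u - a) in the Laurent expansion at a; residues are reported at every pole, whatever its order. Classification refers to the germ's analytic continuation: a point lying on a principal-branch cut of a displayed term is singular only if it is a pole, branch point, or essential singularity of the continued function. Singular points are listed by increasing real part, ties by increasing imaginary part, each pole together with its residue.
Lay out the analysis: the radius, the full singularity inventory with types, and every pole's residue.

Denominator factor (u**2 + 5*u/2 - 5/7): discriminant 255/28, real irrational roots -5/4 + (1/28)*sqrt(1785) and -5/4 - (1/28)*sqrt(1785); poles of order 1, moduli -5/4 + (1/28)*sqrt(1785) and 5/4 + (1/28)*sqrt(1785).
The radius of convergence is the smallest modulus among the singular points: -5/4 + (1/28)*sqrt(1785).
The factor u**2 + 5*u/2 - 5/7 splits as (u - a)(u - a') with a = -5/4 - (1/28)*sqrt(1785), a' = -5/4 + (1/28)*sqrt(1785). At the order-1 pole a set g(u) = (u - a)*f(u) = [u**2/34 - 26*u/31 - 29/17] / (u - a').
Simple pole: residue = g(a) at a = -5/4 - (1/28)*sqrt(1785), which is -1923/4216 + (32143/7525560)*sqrt(1785).
The factor u**2 + 5*u/2 - 5/7 splits as (u - a)(u - a') with a = -5/4 + (1/28)*sqrt(1785), a' = -5/4 - (1/28)*sqrt(1785). At the order-1 pole a set g(u) = (u - a)*f(u) = [u**2/34 - 26*u/31 - 29/17] / (u - a').
Simple pole: residue = g(a) at a = -5/4 + (1/28)*sqrt(1785), which is -1923/4216 - (32143/7525560)*sqrt(1785).
List the singular points by increasing real part (a conjugate pair: the negative imaginary part first).

Radius of convergence at 0: -5/4 + (1/28)*sqrt(1785).
At -5/4 - (1/28)*sqrt(1785): a pole of order 1; residue -1923/4216 + (32143/7525560)*sqrt(1785).
At -5/4 + (1/28)*sqrt(1785): a pole of order 1; residue -1923/4216 - (32143/7525560)*sqrt(1785).


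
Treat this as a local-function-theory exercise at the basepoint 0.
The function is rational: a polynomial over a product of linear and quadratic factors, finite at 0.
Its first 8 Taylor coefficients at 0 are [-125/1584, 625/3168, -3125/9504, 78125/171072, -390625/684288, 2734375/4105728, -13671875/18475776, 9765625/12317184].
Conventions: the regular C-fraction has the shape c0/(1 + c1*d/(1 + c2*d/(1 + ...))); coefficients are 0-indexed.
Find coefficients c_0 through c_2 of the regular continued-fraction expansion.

Taylor coefficients (read off): a_0 = -125/1584, a_1 = 625/3168, a_2 = -3125/9504.
c0 = a_0 = -125/1584. Peel one level at a time: if S = 1 + c*d/S' with S'(0) = 1, then c is the d-coefficient of S and S' = c*d/(S - 1).
S_1 = c0/f = 1 + (5/2)*d + (25/12)*d^2 + ...; c1 = 5/2.
S_2 = c1*d/(S_1 - 1) = 1 + (-5/6)*d + ...; c2 = -5/6.

The regular C-fraction coefficients are [-125/1584, 5/2, -5/6].


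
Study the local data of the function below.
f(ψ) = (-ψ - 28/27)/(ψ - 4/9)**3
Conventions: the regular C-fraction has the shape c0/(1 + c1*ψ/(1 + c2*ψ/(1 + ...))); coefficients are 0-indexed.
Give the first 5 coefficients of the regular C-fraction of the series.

Taylor coefficients (expand at 0): a_0 = 189/16, a_1 = 729/8, a_2 = 111537/256, a_3 = 216513/128, a_4 = 23914845/4096.
c0 = a_0 = 189/16. Peel one level at a time: if S = 1 + c*ψ/S' with S'(0) = 1, then c is the ψ-coefficient of S and S' = c*ψ/(S - 1).
S_1 = c0/f = 1 + (-54/7)*ψ + (17739/784)*ψ^2 + ...; c1 = -54/7.
S_2 = c1*ψ/(S_1 - 1) = 1 + (657/224)*ψ + (4401/1024)*ψ^2 + ...; c2 = 657/224.
S_3 = c2*ψ/(S_2 - 1) = 1 + (-3423/2336)*ψ + (7875/10658)*ψ^2 + ...; c3 = -3423/2336.
S_4 = c3*ψ/(S_3 - 1) = 1 + (6000/11899)*ψ + ...; c4 = 6000/11899.

The regular C-fraction coefficients are [189/16, -54/7, 657/224, -3423/2336, 6000/11899].


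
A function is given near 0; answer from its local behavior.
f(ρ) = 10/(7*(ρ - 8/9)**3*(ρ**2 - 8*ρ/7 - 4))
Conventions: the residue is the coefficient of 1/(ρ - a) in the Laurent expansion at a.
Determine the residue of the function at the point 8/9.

The residue is -150673365/1719374392.

At the order-3 pole 8/9 set g(ρ) = (ρ - (8/9))^3*f(ρ) = 10/(7*(ρ**2 - 8*ρ/7 - 4)).
Order-3 pole: residue = g''(a)/2; g''(8/9) = -150673365/859687196, so the residue is -150673365/1719374392.


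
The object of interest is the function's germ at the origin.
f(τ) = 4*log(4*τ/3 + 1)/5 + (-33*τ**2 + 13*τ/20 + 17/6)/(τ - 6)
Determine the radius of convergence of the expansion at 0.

The radius of convergence is 3/4.

Denominator factor (τ - 6): pole of order 1 at 6, modulus 6.
Branch term (4/5)*log(1 - τ/(-3/4)): its argument vanishes at τ = -3/4, a logarithmic branch point, modulus 3/4.
The radius of convergence is the smallest modulus among the singular points: 3/4.


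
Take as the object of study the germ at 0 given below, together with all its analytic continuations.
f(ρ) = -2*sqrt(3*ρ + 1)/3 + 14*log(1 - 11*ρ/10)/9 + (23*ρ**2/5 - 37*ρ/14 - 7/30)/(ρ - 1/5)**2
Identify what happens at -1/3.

The point is an algebraic (square-root) branch point.

The term (-2/3)*sqrt(1 - ρ/(-1/3)) has argument 1 - -1/3/(-1/3) = 0 at -1/3: a square-root (algebraic, two-sheeted) branch point; the remaining terms are analytic or single-valued there.


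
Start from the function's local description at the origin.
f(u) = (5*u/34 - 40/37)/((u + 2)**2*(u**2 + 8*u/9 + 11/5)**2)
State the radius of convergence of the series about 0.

The radius of convergence is (1/5)*sqrt(55).

Denominator factor (u**2 + 8*u/9 + 11/5)^2: discriminant -3244/405, complex-conjugate roots (-4/9) + ((1/45)*sqrt(4055))*i and (-4/9) - ((1/45)*sqrt(4055))*i; poles of order 2, moduli (1/5)*sqrt(55) and (1/5)*sqrt(55).
Denominator factor (u + 2)^2: pole of order 2 at -2, modulus 2.
The radius of convergence is the smallest modulus among the singular points: (1/5)*sqrt(55).


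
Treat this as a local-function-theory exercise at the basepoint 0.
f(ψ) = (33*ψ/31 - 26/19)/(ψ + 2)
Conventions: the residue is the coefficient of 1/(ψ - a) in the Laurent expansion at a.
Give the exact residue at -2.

At the order-1 pole -2 set g(ψ) = (ψ - (-2))*f(ψ) = 33*ψ/31 - 26/19.
Simple pole: residue = g(a) at a = -2, which is -2060/589.

The residue is -2060/589.


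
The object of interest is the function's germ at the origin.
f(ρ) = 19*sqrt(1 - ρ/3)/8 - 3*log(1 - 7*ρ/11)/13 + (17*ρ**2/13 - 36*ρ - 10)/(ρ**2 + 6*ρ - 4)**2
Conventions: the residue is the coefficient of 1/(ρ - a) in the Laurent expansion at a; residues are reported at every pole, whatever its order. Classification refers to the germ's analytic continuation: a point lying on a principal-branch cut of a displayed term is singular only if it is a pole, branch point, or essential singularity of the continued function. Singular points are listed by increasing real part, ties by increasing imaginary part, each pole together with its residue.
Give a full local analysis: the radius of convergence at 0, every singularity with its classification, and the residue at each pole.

Denominator factor (ρ**2 + 6*ρ - 4)^2: discriminant 52, real irrational roots -3 + sqrt(13) and -3 - sqrt(13); poles of order 2, moduli -3 + sqrt(13) and 3 + sqrt(13).
Branch term (19/8)*sqrt(1 - ρ/(3)): its argument vanishes at ρ = 3, a square-root branch point, modulus 3.
Branch term (-3/13)*log(1 - ρ/(11/7)): its argument vanishes at ρ = 11/7, a logarithmic branch point, modulus 11/7.
The radius of convergence is the smallest modulus among the singular points: -3 + sqrt(13).
The branch terms are analytic at -3 - sqrt(13) and contribute nothing to the residue; only the rational part matters.
The factor ρ**2 + 6*ρ - 4 splits as (ρ - a)(ρ - a') with a = -3 - sqrt(13), a' = -3 + sqrt(13). At the order-2 pole a set g(ρ) = (ρ - a)^2*(rational part) = [17*ρ**2/13 - 36*ρ - 10] / (ρ - a')^2.
Order-2 pole: residue = g'(a); g'(-3 - sqrt(13)) = (603/4394)*sqrt(13), so the residue is (603/4394)*sqrt(13).
The branch terms are analytic at -3 + sqrt(13) and contribute nothing to the residue; only the rational part matters.
The factor ρ**2 + 6*ρ - 4 splits as (ρ - a)(ρ - a') with a = -3 + sqrt(13), a' = -3 - sqrt(13). At the order-2 pole a set g(ρ) = (ρ - a)^2*(rational part) = [17*ρ**2/13 - 36*ρ - 10] / (ρ - a')^2.
Order-2 pole: residue = g'(a); g'(-3 + sqrt(13)) = -(603/4394)*sqrt(13), so the residue is -(603/4394)*sqrt(13).
List the singular points by increasing real part (a conjugate pair: the negative imaginary part first).

Radius of convergence at 0: -3 + sqrt(13).
At -3 - sqrt(13): a pole of order 2; residue (603/4394)*sqrt(13).
At -3 + sqrt(13): a pole of order 2; residue -(603/4394)*sqrt(13).
At 11/7: a logarithmic branch point.
At 3: an algebraic (square-root) branch point.


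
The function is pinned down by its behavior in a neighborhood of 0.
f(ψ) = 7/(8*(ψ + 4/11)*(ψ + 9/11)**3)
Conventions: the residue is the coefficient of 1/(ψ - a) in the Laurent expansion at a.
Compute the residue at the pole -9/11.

At the order-3 pole -9/11 set g(ψ) = (ψ - (-9/11))^3*f(ψ) = 7/(8*(ψ + 4/11)).
Order-3 pole: residue = g''(a)/2; g''(-9/11) = -9317/500, so the residue is -9317/1000.

The residue is -9317/1000.


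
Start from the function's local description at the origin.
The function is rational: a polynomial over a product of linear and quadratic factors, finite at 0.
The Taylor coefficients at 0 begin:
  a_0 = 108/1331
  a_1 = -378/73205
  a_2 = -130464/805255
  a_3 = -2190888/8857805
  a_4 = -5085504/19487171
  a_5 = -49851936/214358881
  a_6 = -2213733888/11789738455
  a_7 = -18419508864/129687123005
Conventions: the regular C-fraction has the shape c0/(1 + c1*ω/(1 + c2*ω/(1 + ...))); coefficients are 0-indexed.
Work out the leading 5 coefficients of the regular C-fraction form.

Taylor coefficients (read off): a_0 = 108/1331, a_1 = -378/73205, a_2 = -130464/805255, a_3 = -2190888/8857805, a_4 = -5085504/19487171.
c0 = a_0 = 108/1331. Peel one level at a time: if S = 1 + c*ω/S' with S'(0) = 1, then c is the ω-coefficient of S and S' = c*ω/(S - 1).
S_1 = c0/f = 1 + (7/110)*ω + (24209/12100)*ω^2 + ...; c1 = 7/110.
S_2 = c1*ω/(S_1 - 1) = 1 + (-24209/770)*ω + (5553052/5929)*ω^2 + ...; c2 = -24209/770.
S_3 = c2*ω/(S_2 - 1) = 1 + (55530520/1864093)*ω + (-76686820480/70915157401)*ω^2 + ...; c3 = 55530520/1864093.
S_4 = c3*ω/(S_3 - 1) = 1 + (13420193584/369693048637)*ω + ...; c4 = 13420193584/369693048637.

The regular C-fraction coefficients are [108/1331, 7/110, -24209/770, 55530520/1864093, 13420193584/369693048637].


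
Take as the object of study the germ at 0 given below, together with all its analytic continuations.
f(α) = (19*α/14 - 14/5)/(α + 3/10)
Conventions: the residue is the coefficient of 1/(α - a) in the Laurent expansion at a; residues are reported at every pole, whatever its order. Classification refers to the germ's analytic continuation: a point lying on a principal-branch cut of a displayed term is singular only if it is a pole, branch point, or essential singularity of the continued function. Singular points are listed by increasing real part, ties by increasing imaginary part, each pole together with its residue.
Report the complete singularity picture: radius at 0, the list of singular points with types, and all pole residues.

Denominator factor (α + 3/10): pole of order 1 at -3/10, modulus 3/10.
The radius of convergence is the smallest modulus among the singular points: 3/10.
At the order-1 pole -3/10 set g(α) = (α - (-3/10))*f(α) = 19*α/14 - 14/5.
Simple pole: residue = g(a) at a = -3/10, which is -449/140.

Radius of convergence at 0: 3/10.
At -3/10: a pole of order 1; residue -449/140.


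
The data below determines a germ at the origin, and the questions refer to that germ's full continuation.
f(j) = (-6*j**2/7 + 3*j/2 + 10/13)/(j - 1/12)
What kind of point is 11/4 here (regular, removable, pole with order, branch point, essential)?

Denominator factors: j - 1/12 = 8/3 at j = 11/4 — none vanishes.
So the germ continues analytically to 11/4.

The point is a regular point.


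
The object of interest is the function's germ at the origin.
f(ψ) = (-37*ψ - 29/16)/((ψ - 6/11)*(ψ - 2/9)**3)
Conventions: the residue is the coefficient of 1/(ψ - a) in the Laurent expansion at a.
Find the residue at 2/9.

The residue is 341457039/524288.

At the order-3 pole 2/9 set g(ψ) = (ψ - (2/9))^3*f(ψ) = (-37*ψ - 29/16)/(ψ - 6/11).
Order-3 pole: residue = g''(a)/2; g''(2/9) = 341457039/262144, so the residue is 341457039/524288.


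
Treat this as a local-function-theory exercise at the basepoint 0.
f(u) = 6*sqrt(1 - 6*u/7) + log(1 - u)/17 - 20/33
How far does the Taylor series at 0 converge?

Branch term (1/17)*log(1 - u/(1)): its argument vanishes at u = 1, a logarithmic branch point, modulus 1.
Branch term (6)*sqrt(1 - u/(7/6)): its argument vanishes at u = 7/6, a square-root branch point, modulus 7/6.
The radius of convergence is the smallest modulus among the singular points: 1.

The radius of convergence is 1.


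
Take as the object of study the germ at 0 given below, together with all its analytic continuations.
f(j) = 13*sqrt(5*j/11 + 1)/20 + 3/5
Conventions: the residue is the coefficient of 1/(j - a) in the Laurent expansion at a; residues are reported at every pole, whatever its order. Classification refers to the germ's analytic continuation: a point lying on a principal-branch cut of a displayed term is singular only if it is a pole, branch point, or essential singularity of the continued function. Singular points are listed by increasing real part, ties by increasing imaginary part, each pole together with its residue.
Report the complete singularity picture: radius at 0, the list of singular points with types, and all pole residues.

Radius of convergence at 0: 11/5.
At -11/5: an algebraic (square-root) branch point.

Branch term (13/20)*sqrt(1 - j/(-11/5)): its argument vanishes at j = -11/5, a square-root branch point, modulus 11/5.
The radius of convergence is the smallest modulus among the singular points: 11/5.


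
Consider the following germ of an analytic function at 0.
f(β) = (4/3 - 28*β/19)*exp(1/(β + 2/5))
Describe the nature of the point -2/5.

The exponent 1/(β - (-2/5)) has a pole at -2/5, so exp(1/(β - (-2/5))) takes every nonzero value near it: an essential singularity (not a pole of any order).

The point is an essential singularity.


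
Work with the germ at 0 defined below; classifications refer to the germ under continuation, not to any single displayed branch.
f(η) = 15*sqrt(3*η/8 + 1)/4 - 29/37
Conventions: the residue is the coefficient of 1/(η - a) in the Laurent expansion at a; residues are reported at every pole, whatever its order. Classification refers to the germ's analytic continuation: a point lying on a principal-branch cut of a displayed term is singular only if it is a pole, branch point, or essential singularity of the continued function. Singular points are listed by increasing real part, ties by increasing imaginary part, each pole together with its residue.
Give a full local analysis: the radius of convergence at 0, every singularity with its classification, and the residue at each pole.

Branch term (15/4)*sqrt(1 - η/(-8/3)): its argument vanishes at η = -8/3, a square-root branch point, modulus 8/3.
The radius of convergence is the smallest modulus among the singular points: 8/3.

Radius of convergence at 0: 8/3.
At -8/3: an algebraic (square-root) branch point.


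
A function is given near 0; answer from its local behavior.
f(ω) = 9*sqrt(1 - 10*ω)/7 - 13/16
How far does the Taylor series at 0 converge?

The radius of convergence is 1/10.

Branch term (9/7)*sqrt(1 - ω/(1/10)): its argument vanishes at ω = 1/10, a square-root branch point, modulus 1/10.
The radius of convergence is the smallest modulus among the singular points: 1/10.


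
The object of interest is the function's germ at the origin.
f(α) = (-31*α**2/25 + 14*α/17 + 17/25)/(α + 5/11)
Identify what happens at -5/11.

The point is a pole of order 1.

The denominator factor α + 5/11 vanishes at -5/11 and appears to the power 1; the numerator there equals 2544/51425, nonzero, and no other factor vanishes.
Hence a pole whose order is the multiplicity, 1.


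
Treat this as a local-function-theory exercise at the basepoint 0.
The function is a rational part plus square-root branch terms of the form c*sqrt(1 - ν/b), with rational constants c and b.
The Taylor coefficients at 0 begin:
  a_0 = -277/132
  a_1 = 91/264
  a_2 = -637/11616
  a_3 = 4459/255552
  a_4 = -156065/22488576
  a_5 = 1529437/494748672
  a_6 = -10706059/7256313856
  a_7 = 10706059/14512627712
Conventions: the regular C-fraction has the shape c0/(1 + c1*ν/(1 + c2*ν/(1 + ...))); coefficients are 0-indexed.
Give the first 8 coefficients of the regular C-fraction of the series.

The regular C-fraction coefficients are [-277/132, 91/554, -63/12188, -1939/396, 2065/396, 63/12980, 4067/12980, 295/3652].

Taylor coefficients (read off): a_0 = -277/132, a_1 = 91/264, a_2 = -637/11616, a_3 = 4459/255552, a_4 = -156065/22488576, a_5 = 1529437/494748672, a_6 = -10706059/7256313856, a_7 = 10706059/14512627712.
c0 = a_0 = -277/132. Peel one level at a time: if S = 1 + c*ν/S' with S'(0) = 1, then c is the ν-coefficient of S and S' = c*ν/(S - 1).
S_1 = c0/f = 1 + (91/554)*ν + (5733/6752152)*ν^2 + ...; c1 = 91/554.
S_2 = c1*ν/(S_1 - 1) = 1 + (-63/12188)*ν + (-49/1936)*ν^2 + ...; c2 = -63/12188.
S_3 = c2*ν/(S_2 - 1) = 1 + (-1939/396)*ν + (4004035/156816)*ν^2 + ...; c3 = -1939/396.
S_4 = c3*ν/(S_3 - 1) = 1 + (2065/396)*ν + (-49/1936)*ν^2 + ...; c4 = 2065/396.
S_5 = c4*ν/(S_4 - 1) = 1 + (63/12980)*ν + (-256221/168480400)*ν^2 + ...; c5 = 63/12980.
S_6 = c5*ν/(S_5 - 1) = 1 + (4067/12980)*ν + (-49/1936)*ν^2 + ...; c6 = 4067/12980.
S_7 = c6*ν/(S_6 - 1) = 1 + (295/3652)*ν + ...; c7 = 295/3652.
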